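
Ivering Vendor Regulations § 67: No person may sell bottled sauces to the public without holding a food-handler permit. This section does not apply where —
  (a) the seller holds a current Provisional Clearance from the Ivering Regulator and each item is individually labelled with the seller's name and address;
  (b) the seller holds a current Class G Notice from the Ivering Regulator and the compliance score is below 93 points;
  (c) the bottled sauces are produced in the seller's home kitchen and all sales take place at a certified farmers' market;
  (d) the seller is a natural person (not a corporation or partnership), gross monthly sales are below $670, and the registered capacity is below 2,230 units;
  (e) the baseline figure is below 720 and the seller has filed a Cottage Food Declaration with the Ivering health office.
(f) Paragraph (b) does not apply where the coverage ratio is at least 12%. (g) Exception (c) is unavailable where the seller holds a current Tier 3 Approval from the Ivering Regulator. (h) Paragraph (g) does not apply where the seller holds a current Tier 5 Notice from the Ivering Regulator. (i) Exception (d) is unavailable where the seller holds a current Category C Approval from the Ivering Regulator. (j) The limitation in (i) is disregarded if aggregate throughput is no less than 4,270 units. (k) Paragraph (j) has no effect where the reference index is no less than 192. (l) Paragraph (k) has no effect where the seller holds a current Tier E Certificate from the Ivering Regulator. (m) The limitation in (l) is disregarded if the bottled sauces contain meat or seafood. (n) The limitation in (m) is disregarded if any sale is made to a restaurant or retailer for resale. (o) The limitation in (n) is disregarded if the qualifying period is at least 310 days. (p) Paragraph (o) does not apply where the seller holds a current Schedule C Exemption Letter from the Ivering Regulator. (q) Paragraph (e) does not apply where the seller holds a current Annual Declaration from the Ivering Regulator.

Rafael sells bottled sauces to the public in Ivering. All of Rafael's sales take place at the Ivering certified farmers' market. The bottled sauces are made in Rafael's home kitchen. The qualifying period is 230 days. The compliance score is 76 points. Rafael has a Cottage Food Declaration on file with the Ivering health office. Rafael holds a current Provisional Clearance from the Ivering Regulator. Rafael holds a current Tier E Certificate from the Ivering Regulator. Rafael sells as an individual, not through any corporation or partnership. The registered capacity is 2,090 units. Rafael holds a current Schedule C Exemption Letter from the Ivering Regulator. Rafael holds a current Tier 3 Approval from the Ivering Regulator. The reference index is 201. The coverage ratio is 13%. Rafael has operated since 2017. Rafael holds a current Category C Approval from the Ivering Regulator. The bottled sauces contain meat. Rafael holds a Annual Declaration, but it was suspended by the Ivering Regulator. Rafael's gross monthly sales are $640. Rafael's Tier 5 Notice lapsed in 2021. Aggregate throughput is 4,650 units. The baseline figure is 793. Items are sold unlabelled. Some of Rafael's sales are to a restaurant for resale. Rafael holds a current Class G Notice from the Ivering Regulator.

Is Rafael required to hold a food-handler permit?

Exception (a) does not apply: items are sold unlabelled.
Exception (b)'s conditions are all satisfied: a current Class G Notice is held; the compliance score is 76 points, below the 93 points limit. But applying paragraph (f): (f) is engaged — the coverage ratio is 13%, meeting the 12% threshold. So (b) is unavailable.
All of (c)'s requirements are met (the bottled sauces are home-kitchen produced; all sales are at a certified farmers' market). Turning to paragraphs (g)–(h): (g) is engaged — a current Tier 3 Approval is held. (h), which would lift (g), is not engaged — no current Tier 5 Notice is held. So (c) is unavailable.
All of (d)'s requirements are met (the seller is a natural person; gross monthly sales are $640, below the $670 limit; the registered capacity is 2,090 units, below the 2,230 units limit). Under paragraphs (i)–(p): (i) applies (a current Category C Approval is held), but is overridden by (j): (j) operates against (i): aggregate throughput is 4,650 units, meeting the 4,270 units threshold. (k) would limit (j) — the reference index is 201, meeting the 192 threshold — but (l) sets (k) aside: (l) operates against (k): a current Tier E Certificate is held. (m) would limit (l) — the bottled sauces contain meat — but (n) sets (m) aside: (n) operates against (m): some sales are to a restaurant for resale. (o) does not operate here (the qualifying period is 230 days, short of 310 days), so (n) stands. Exception (d) stands.
Exception (e) requires that the baseline figure is below 720; but the baseline figure is 793, not below 720, so (e) is unavailable.

No — exception (d) applies; Rafael is not required to hold a food-handler permit.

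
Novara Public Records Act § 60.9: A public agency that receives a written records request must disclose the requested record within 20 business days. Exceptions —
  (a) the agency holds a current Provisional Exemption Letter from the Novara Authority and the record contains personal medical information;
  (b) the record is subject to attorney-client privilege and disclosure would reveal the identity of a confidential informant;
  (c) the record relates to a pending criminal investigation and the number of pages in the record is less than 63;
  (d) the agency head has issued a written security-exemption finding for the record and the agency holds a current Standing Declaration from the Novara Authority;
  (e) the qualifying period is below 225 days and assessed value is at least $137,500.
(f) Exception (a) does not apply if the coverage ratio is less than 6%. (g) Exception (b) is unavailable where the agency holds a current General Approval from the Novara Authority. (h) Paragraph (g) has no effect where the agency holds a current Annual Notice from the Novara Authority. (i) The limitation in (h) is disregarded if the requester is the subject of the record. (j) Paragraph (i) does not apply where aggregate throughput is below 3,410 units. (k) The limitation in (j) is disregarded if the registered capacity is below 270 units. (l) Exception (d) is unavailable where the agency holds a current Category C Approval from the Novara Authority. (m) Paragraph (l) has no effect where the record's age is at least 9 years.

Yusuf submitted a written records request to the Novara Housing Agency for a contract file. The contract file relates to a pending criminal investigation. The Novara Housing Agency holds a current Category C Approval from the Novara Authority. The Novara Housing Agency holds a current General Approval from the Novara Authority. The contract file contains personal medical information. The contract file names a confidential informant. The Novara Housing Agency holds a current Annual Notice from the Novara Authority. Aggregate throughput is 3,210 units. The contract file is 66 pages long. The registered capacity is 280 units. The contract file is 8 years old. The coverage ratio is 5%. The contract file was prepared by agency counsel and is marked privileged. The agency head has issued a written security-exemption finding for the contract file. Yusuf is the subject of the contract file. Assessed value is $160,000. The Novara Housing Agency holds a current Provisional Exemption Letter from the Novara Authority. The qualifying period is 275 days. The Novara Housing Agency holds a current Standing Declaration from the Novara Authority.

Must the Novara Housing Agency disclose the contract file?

Exception (a): a current Provisional Exemption Letter is held; the contract file contains personal medical information — every condition holds. Turning to paragraph (f): (f) operates against (a): the coverage ratio is 5%, less than the 6% limit. So (a) is unavailable.
Exception (b): the contract file is privileged; the contract file names a confidential informant — every condition holds. Considering the limiting provisions: (g) would limit (b) — a current General Approval is held — but (h) sets (g) aside: (h) operates against (g): a current Annual Notice is held. (i) would limit (h) — Yusuf is the subject of the contract file — but (j) sets (i) aside: (j) operates against (i): aggregate throughput is 3,210 units, below the 3,410 units limit. (k), which would lift (j), is inapplicable — the registered capacity is 280 units, not below 270 units. So (b) applies.
Exception (c) fails — the number of pages in the record is 66, not less than 63.
All of (d)'s requirements are met (a written security-exemption finding has been issued; a current Standing Declaration is held). Turning to paragraphs (l)–(m): (l) operates against (d): a current Category C Approval is held. (m), which would lift (l), is not engaged — the record's age is 8 years, short of 9 years. (d) is therefore removed.
Exception (e) requires that the qualifying period is below 225 days; but the qualifying period is 275 days, not below 225 days, so (e) is unavailable.

No — exception (b) applies; the Novara Housing Agency is not required to disclose the contract file.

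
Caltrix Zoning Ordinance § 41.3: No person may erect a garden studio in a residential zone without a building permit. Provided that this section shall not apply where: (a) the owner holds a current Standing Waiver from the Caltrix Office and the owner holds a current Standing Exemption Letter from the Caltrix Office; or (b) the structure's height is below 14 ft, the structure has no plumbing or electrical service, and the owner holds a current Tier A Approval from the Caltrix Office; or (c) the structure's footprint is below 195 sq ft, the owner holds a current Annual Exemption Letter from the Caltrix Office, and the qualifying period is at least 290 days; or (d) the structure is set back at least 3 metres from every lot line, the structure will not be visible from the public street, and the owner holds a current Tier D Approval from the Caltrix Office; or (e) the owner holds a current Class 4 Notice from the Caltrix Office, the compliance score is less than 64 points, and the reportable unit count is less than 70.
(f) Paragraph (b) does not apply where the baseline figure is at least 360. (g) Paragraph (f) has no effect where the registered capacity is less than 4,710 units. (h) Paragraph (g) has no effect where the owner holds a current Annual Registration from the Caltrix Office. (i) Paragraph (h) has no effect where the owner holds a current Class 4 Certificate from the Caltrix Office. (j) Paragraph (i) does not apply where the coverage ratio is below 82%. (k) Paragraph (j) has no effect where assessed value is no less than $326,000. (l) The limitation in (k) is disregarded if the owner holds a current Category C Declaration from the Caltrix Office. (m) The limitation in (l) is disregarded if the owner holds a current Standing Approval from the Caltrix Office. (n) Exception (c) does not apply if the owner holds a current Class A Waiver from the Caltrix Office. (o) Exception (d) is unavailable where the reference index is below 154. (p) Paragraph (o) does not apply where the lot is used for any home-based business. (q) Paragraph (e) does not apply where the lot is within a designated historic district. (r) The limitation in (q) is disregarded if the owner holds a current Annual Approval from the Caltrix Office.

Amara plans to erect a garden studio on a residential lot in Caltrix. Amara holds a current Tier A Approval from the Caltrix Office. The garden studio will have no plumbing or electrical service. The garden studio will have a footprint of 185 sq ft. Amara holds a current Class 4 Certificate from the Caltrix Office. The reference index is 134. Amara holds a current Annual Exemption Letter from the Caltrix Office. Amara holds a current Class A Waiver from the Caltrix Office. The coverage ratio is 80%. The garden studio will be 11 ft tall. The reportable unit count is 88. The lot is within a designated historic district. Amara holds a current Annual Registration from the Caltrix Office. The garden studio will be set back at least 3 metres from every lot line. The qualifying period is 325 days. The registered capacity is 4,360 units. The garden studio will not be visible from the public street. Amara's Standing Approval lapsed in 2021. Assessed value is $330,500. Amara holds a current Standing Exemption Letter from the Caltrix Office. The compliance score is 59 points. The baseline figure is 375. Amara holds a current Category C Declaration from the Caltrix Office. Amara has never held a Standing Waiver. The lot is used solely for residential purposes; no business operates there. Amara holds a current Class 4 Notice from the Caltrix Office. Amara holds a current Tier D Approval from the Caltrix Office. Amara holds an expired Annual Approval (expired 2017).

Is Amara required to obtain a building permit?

Exception (a) requires that the owner holds a current Standing Waiver from the Caltrix Office; but there is no Standing Waiver in force, so (a) is unavailable.
Exception (b)'s conditions are all satisfied: the structure's height is 11 ft, below the 14 ft limit; there is no plumbing or electrical service; a current Tier A Approval is held. But applying paragraphs (f)–(m): (f) operates against (b): the baseline figure is 375, meeting the 360 threshold. (g) would limit (f) — the registered capacity is 4,360 units, less than the 4,710 units limit — but (h) sets (g) aside: (h) applies — a current Annual Registration is held. (i) would limit (h) — a current Class 4 Certificate is held — but (j) sets (i) aside: (j) is triggered — the coverage ratio is 80%, below the 82% limit. (k) is engaged (assessed value is $330,500, meeting the $326,000 threshold), but is set aside by (l): (l) operates against (k): a current Category C Declaration is held. (m), which would lift (l), is not triggered — no current Standing Approval is held. Exception (b) does not apply.
Exception (c): the structure's footprint is 185 sq ft, below the 195 sq ft limit; a current Annual Exemption Letter is held; the qualifying period is 325 days, meeting the 290 days threshold — every condition holds. However, paragraph (n) must be considered: (n) is engaged — a current Class A Waiver is held. (c) is therefore removed.
Exception (d) is satisfied on its face — the setback is at least 3 m on every side; the structure will not be visible from the street; a current Tier D Approval is held. Turning to paragraphs (o)–(p): (o) applies — the reference index is 134, below the 154 limit. (p) is not triggered (the lot is solely residential), so (o) stands. So (d) is unavailable.
Exception (e) requires that the reportable unit count is less than 70; but the reportable unit count is 88, not less than 70, so (e) is unavailable.
No exception applies. The general rule governs.

Yes — Amara must obtain a building permit.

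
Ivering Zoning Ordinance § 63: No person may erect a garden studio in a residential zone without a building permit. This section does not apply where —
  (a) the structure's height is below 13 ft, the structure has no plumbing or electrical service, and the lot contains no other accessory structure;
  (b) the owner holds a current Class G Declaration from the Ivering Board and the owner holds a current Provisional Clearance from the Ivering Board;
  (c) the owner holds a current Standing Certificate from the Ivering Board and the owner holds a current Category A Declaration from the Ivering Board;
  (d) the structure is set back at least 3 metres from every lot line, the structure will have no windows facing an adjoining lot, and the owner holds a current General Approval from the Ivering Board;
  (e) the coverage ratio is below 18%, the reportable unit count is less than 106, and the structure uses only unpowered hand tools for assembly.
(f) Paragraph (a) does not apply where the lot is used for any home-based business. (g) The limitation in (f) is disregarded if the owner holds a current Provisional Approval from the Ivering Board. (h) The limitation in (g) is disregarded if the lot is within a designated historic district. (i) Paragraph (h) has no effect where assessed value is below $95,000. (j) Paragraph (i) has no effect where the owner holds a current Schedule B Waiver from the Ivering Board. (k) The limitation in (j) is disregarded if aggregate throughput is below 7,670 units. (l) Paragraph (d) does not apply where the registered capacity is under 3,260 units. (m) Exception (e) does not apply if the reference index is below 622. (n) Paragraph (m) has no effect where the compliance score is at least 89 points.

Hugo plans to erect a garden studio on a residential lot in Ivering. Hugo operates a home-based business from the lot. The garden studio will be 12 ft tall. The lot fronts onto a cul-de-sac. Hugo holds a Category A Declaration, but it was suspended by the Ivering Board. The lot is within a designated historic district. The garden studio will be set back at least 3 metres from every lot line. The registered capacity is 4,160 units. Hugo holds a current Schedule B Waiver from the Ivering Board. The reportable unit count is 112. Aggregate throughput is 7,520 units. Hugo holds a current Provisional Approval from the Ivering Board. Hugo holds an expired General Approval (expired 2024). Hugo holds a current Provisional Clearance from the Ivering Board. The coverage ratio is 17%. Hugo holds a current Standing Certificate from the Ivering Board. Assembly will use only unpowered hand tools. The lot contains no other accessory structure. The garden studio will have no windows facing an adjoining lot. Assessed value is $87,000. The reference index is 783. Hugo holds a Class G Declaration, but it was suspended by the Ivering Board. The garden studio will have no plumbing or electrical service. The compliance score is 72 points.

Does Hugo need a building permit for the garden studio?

No — exception (a) applies; Hugo does not need a building permit.

Exception (a): the structure's height is 12 ft, below the 13 ft limit; there is no plumbing or electrical service; the lot has no other accessory structure — every condition holds. As to paragraphs (f)–(k): (f) would limit (a) — a home-based business operates on the lot — but (g) sets (f) aside: (g) operates against (f): a current Provisional Approval is held. (h) is engaged (the lot is in a historic district), but yields to (i): (i) operates — assessed value is $87,000, below the $95,000 limit. (j) would limit (i) — a current Schedule B Waiver is held — but (k) sets (j) aside: (k) is triggered — aggregate throughput is 7,520 units, below the 7,670 units limit. (a) remains available.
Exception (b) does not apply: there is no Class G Declaration in force.
Exception (c) requires that the owner holds a current Category A Declaration from the Ivering Board; but there is no Category A Declaration in force, so (c) is unavailable.
Exception (d) requires that the owner holds a current General Approval from the Ivering Board; but no current General Approval is held, so (d) is unavailable.
Exception (e) fails — the reportable unit count is 112, not less than 106.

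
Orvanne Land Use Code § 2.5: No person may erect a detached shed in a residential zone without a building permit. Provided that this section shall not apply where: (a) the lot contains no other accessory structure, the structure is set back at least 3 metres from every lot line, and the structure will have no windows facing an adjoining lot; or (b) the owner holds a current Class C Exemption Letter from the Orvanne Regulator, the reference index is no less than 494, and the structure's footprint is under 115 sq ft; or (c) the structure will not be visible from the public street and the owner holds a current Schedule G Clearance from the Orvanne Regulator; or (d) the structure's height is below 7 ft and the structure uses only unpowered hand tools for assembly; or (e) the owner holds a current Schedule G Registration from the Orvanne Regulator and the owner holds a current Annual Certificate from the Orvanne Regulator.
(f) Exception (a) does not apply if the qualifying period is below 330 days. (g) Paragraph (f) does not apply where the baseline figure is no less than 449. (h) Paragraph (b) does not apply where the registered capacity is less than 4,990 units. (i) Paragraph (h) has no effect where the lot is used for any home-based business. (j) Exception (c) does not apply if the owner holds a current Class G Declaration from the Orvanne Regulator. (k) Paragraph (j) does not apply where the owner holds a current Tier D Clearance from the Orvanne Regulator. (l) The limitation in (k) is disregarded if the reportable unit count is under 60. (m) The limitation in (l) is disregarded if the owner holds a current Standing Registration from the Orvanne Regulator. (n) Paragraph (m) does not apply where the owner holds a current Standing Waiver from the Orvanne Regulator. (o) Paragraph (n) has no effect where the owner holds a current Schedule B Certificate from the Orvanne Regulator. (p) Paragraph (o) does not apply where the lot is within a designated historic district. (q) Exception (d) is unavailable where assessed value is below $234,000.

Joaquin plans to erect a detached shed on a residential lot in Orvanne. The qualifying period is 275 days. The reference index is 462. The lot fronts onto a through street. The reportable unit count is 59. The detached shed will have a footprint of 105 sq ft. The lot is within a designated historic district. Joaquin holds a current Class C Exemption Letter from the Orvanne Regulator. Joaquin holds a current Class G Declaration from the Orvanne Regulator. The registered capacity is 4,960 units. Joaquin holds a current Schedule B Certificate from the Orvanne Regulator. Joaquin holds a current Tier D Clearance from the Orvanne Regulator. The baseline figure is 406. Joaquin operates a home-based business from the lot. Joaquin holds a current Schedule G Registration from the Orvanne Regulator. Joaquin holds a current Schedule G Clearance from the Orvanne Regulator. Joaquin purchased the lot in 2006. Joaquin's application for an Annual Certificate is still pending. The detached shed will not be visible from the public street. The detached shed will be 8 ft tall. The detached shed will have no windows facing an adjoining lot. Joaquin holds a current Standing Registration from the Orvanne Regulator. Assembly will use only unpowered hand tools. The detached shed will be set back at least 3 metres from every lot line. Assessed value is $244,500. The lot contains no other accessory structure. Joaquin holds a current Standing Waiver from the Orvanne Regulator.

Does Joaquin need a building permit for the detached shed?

Yes — Joaquin must obtain a building permit.

Exception (a) is satisfied on its face — the lot has no other accessory structure; the setback is at least 3 m on every side; no windows face an adjoining lot. But: (f) operates against (a): the qualifying period is 275 days, below the 330 days limit. (g), which would lift (f), is not triggered — the baseline figure is 406, short of 449. (a) is therefore removed.
Exception (b) fails — the reference index is 462, short of 494.
Exception (c) is satisfied on its face — the structure will not be visible from the street; a current Schedule G Clearance is held. However, paragraphs (j)–(p) must be considered: (j) operates against (c): a current Class G Declaration is held. (k) is engaged (a current Tier D Clearance is held), but is displaced by (l): (l) operates against (k): the reportable unit count is 59, under the 60 limit. (m) is triggered (a current Standing Registration is held), but yields to (n): (n) is engaged — a current Standing Waiver is held. (o) would limit (n) — a current Schedule B Certificate is held — but (p) sets (o) aside: (p) is engaged — the lot is in a historic district. (c) is therefore removed.
Exception (d) does not apply: the structure's height is 8 ft, not below 7 ft.
Exception (e) does not apply: there is no Annual Certificate in force.
None of the exceptions is available; § 2.5 applies in full.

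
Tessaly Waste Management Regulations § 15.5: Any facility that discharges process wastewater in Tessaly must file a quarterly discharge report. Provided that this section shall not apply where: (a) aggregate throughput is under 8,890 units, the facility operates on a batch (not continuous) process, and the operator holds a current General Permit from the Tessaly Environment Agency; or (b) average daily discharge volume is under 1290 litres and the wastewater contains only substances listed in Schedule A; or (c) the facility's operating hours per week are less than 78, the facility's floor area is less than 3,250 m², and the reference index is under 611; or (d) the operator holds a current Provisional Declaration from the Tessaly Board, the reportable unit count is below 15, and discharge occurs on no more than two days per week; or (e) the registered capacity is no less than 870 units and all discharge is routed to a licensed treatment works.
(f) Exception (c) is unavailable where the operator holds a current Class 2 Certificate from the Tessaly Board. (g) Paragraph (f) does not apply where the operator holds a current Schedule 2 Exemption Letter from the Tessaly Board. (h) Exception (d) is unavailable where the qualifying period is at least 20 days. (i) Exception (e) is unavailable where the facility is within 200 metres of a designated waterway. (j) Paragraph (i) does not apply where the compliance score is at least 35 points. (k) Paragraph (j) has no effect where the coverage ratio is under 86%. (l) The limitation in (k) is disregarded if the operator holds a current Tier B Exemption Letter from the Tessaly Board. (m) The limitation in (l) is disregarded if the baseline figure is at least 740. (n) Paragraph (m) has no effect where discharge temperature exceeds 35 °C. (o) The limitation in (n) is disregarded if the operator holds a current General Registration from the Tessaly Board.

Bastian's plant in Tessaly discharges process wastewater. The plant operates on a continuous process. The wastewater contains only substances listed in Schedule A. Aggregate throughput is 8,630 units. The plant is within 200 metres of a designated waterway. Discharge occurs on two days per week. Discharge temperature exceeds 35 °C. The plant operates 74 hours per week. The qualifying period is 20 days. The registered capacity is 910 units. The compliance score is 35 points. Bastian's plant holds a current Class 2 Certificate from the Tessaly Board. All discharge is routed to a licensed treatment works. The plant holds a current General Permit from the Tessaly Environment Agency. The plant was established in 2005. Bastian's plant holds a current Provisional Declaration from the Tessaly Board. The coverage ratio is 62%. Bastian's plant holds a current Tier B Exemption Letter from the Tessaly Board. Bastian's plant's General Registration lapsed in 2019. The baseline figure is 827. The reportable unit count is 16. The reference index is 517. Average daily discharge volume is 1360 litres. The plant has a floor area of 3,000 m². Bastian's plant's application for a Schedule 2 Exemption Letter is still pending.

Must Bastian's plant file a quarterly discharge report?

Exception (a) requires that the facility operates on a batch (not continuous) process; but the facility operates on a continuous process, so (a) is unavailable.
Exception (b) does not apply: average daily discharge volume is 1360 litres, not under 1290 litres.
Exception (c): the facility's operating hours per week are 74, less than the 78 limit; the facility's floor area is 3,000 m², less than the 3,250 m² limit; the reference index is 517, under the 611 limit — every condition holds. But applying paragraphs (f)–(g): (f) is triggered — a current Class 2 Certificate is held. (g), which would lift (f), is not engaged — there is no Schedule 2 Exemption Letter in force. Exception (c) does not apply.
Exception (d) fails — the reportable unit count is 16, not below 15.
Exception (e)'s conditions are all satisfied: the registered capacity is 910 units, meeting the 870 units threshold; discharge is routed to a licensed treatment works. Under paragraphs (i)–(o): (i) would limit (e) — the plant is within 200 m of a designated waterway — but (j) sets (i) aside: (j) operates — the compliance score is 35 points, meeting the 35 points threshold. (k) would limit (j) — the coverage ratio is 62%, under the 86% limit — but (l) sets (k) aside: (l) operates against (k): a current Tier B Exemption Letter is held. (m) would limit (l) — the baseline figure is 827, meeting the 740 threshold — but (n) sets (m) aside: (n) operates against (m): discharge temperature exceeds 35 °C. (o) is not triggered (the General Registration is not current), so (n) stands. (e) remains available.

No — exception (e) applies; Bastian's plant is not required to file a quarterly discharge report.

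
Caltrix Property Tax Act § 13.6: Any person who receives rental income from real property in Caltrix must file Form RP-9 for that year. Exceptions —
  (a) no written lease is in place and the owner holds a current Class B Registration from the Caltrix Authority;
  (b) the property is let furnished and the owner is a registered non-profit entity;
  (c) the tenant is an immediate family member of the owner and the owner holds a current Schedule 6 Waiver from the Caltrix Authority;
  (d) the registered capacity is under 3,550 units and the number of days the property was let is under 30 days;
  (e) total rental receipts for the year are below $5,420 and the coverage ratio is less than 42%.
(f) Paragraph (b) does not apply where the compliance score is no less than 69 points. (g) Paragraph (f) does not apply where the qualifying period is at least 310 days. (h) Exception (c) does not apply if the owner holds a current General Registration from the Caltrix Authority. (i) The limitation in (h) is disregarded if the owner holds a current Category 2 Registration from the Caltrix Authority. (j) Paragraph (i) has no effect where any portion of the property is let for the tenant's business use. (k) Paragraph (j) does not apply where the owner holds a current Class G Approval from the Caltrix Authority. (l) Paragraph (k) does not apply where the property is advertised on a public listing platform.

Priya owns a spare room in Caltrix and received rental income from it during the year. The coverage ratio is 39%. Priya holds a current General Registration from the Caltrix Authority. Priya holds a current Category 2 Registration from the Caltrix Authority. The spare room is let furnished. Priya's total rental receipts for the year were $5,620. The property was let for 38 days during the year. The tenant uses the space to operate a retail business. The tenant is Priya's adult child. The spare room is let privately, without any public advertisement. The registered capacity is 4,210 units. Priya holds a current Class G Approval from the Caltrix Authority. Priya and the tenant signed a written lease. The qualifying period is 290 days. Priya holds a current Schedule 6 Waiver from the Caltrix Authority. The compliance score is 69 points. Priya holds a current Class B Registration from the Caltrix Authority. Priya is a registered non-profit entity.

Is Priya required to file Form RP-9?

Exception (a) fails — a written lease is in place.
All of (b)'s requirements are met (the property is let furnished; Priya is a registered non-profit). Turning to paragraphs (f)–(g): (f) operates against (b): the compliance score is 69 points, meeting the 69 points threshold. (g), which would lift (f), is not engaged — the qualifying period is 290 days, short of 310 days. (b) is therefore removed.
Exception (c) is satisfied on its face — the tenant is an immediate family member; a current Schedule 6 Waiver is held. Under paragraphs (h)–(l): (h) applies (a current General Registration is held), but is set aside by (i): (i) operates against (h): a current Category 2 Registration is held. (j) would limit (i) — the space is let for business use — but (k) sets (j) aside: (k) operates against (j): a current Class G Approval is held. (l), which would lift (k), is not engaged — the property is let privately without advertisement. Exception (c) stands.
Exception (d) fails — the registered capacity is 4,210 units, not under 3,550 units.
Exception (e) does not apply: total rental receipts for the year are $5,620, not below $5,420.

No — exception (c) applies; Priya is not required to file Form RP-9.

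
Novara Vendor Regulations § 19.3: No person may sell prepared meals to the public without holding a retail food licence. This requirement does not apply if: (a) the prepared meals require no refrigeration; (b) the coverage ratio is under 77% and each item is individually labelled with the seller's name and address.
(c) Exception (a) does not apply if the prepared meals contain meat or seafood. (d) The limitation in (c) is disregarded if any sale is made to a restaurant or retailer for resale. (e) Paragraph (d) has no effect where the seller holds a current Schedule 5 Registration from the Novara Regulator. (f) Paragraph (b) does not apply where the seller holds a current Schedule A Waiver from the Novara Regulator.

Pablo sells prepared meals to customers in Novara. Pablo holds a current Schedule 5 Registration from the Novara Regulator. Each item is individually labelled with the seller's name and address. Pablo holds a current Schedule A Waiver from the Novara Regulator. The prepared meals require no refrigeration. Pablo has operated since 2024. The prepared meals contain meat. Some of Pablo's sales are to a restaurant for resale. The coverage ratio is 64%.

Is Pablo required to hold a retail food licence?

Yes — Pablo must hold a retail food licence.

Exception (a): the prepared meals are shelf-stable — every condition holds. But: (c) operates against (a): the prepared meals contain meat. (d) would limit (c) — some sales are to a restaurant for resale — but (e) sets (d) aside: (e) is engaged — a current Schedule 5 Registration is held. So (a) is unavailable.
Exception (b): the coverage ratio is 64%, under the 77% limit; items are individually labelled — every condition holds. But applying paragraph (f): (f) operates against (b): a current Schedule A Waiver is held. Exception (b) does not apply.
None of the exceptions is available; § 19.3 applies in full.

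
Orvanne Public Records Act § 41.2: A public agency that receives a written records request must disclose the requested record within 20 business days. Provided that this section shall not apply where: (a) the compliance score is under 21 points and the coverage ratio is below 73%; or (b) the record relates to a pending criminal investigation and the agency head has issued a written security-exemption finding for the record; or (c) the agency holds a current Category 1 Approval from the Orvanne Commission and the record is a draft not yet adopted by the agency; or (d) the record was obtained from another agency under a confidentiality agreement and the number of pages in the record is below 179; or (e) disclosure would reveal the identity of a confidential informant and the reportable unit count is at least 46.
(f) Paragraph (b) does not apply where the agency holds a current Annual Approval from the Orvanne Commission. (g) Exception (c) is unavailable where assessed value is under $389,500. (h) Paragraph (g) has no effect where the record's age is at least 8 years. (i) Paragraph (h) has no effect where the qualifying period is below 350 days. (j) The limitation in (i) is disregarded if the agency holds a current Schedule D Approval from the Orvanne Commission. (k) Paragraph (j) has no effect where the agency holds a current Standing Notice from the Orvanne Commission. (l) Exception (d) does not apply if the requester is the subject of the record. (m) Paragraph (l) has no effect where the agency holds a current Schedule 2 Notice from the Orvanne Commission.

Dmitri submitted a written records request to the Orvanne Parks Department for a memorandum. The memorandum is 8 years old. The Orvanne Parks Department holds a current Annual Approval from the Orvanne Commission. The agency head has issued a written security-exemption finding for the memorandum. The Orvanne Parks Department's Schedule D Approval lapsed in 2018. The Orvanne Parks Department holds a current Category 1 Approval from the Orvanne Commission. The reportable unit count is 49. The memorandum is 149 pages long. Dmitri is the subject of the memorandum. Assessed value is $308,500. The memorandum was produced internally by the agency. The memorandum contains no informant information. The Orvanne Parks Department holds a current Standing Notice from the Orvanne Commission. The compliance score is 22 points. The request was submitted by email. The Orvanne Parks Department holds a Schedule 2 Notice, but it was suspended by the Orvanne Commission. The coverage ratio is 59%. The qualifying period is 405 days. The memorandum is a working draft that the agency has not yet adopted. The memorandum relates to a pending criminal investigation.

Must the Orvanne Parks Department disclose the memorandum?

Exception (a) does not apply: the compliance score is 22 points, not under 21 points.
Exception (b)'s conditions are all satisfied: the memorandum relates to a pending investigation; a written security-exemption finding has been issued. But: (f) operates against (b): a current Annual Approval is held. Exception (b) does not apply.
All of (c)'s requirements are met (a current Category 1 Approval is held; the memorandum is an unadopted draft). As to paragraphs (g)–(k): (g) is engaged (assessed value is $308,500, under the $389,500 limit), but is overridden by (h): (h) operates against (g): the record's age is 8 years, meeting the 8 years threshold. (i), which would lift (h), is not engaged — the qualifying period is 405 days, not below 350 days. (c) remains available.
Exception (d) fails — the memorandum was produced internally.
Exception (e) does not apply: the memorandum contains no informant information.

No — exception (c) applies; the Orvanne Parks Department is not required to disclose the memorandum.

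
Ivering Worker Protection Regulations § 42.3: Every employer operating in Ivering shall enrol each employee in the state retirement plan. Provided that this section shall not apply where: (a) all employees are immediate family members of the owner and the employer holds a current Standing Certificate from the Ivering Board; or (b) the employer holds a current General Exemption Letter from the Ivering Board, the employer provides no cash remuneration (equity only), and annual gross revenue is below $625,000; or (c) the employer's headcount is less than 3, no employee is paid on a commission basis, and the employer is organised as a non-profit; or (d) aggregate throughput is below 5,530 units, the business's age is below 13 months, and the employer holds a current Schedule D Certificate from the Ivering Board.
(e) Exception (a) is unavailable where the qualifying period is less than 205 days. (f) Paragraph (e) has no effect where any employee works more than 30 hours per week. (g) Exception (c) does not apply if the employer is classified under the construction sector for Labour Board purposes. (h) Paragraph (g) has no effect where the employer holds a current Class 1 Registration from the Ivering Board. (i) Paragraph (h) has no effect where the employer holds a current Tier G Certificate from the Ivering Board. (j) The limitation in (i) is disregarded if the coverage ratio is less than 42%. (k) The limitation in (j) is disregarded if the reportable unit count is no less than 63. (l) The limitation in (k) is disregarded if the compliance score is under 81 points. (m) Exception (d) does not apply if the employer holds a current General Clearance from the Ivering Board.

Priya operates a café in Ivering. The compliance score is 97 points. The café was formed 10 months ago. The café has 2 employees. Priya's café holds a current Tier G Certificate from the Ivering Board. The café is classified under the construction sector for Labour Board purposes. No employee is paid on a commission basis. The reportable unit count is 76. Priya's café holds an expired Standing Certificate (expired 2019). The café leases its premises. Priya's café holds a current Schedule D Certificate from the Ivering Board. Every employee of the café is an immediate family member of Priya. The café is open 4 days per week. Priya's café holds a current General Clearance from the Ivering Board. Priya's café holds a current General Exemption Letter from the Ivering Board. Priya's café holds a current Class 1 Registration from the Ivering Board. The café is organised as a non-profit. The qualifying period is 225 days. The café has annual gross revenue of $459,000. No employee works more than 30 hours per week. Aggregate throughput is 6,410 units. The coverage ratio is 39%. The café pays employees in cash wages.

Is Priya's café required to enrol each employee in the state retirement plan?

Yes — Priya's café must enrol each employee in the state retirement plan.

Exception (a) fails — there is no Standing Certificate in force.
Exception (b) fails — employees are paid cash wages.
Exception (c) is satisfied on its face — the employer's headcount is 2, less than the 3 limit; no employee is paid on commission; the employer is a non-profit. But applying paragraphs (g)–(l): (g) operates against (c): the café is classified under the construction sector. (h) operates (a current Class 1 Registration is held), but is overridden by (i): (i) is engaged — a current Tier G Certificate is held. (j) would limit (i) — the coverage ratio is 39%, less than the 42% limit — but (k) sets (j) aside: (k) is engaged — the reportable unit count is 76, meeting the 63 threshold. (l), which would lift (k), is inapplicable — the compliance score is 97 points, not under 81 points. Exception (c) does not apply.
Exception (d) requires that aggregate throughput is below 5,530 units; but aggregate throughput is 6,410 units, not below 5,530 units, so (d) is unavailable.
No exception is made out. Priya's café falls within the general rule.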